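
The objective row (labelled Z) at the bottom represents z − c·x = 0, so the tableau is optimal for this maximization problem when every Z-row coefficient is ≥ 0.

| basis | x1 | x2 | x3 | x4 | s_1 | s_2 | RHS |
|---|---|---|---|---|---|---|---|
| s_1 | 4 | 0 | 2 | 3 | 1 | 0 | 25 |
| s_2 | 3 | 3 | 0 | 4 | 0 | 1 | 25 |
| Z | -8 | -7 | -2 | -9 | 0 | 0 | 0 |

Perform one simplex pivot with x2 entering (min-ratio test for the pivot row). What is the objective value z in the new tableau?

175/3

Ratio test on column x2 — row 1: entry 0 ≤ 0; row 2: 25/3 = 25/3. Minimum is 25/3 at row 2 (s_2 leaves); pivot element 3.
Pivot on row 2; the Z-row RHS becomes 0 − (-7)·(25/3) = 175/3.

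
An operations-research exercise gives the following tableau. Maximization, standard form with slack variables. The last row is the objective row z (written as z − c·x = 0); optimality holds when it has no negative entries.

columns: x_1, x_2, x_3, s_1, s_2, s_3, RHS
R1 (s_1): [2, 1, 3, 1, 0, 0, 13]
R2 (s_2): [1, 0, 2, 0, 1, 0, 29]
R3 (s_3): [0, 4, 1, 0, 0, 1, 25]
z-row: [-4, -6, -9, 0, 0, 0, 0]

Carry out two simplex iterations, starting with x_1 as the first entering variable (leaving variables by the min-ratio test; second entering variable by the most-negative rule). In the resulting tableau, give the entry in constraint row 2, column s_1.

Ratio test on column x_1 — row 1: 13/2 = 13/2; row 2: 29/1 = 29; row 3: entry 0 ≤ 0. Minimum is 13/2 at row 1 (s_1 leaves); pivot element 2.
Divide row 1 by 2; eliminate column x_1 from the other rows.
Second iteration: most negative z-row entry is -4 in column x_2, so x_2 enters.
Ratio test on column x_2 — row 1: (13/2)/(1/2) = 13; row 2: entry -1/2 ≤ 0; row 3: 25/4 = 25/4. Minimum is 25/4 at row 3 (s_3 leaves); pivot element 4.
Divide row 3 by 4; eliminate column x_2 from the other rows.
After both pivots, the entry at constraint row 2, column s_1 is -1/2.

-1/2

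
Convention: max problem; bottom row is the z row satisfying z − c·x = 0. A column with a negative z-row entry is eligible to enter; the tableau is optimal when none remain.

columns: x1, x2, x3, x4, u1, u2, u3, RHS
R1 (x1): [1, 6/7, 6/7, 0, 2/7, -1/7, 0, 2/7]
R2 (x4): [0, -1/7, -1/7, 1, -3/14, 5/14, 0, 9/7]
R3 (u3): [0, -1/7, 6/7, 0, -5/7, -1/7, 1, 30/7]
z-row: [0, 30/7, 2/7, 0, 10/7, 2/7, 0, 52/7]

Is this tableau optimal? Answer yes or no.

Every z-row coefficient is ≥ 0, so the tableau is optimal.

yes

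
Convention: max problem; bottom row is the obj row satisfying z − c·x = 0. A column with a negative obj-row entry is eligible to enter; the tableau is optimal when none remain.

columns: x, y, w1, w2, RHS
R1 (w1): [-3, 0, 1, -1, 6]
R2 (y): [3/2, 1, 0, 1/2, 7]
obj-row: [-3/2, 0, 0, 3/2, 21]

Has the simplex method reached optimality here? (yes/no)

no

The obj-row has a negative entry -3/2 in column x, so it is not optimal.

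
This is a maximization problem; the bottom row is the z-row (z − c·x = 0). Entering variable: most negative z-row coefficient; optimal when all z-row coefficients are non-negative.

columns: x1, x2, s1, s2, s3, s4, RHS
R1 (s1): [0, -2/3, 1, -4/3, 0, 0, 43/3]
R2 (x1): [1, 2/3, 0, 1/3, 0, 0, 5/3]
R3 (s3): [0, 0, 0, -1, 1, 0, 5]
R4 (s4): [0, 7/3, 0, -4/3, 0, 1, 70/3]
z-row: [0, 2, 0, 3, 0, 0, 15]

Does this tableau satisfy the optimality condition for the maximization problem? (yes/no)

Every z-row coefficient is ≥ 0, so the tableau is optimal.

yes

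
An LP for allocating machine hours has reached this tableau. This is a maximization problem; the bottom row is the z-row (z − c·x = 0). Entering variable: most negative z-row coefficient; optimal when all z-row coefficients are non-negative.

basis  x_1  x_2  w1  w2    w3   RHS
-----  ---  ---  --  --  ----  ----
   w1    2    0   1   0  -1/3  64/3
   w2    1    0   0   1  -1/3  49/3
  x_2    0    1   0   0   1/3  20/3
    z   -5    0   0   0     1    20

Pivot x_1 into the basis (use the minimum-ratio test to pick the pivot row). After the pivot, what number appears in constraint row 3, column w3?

1/3

Ratio test on column x_1 — row 1: (64/3)/2 = 32/3; row 2: (49/3)/1 = 49/3; row 3: entry 0 ≤ 0. Minimum is 32/3 at row 1 (w1 leaves); pivot element 2.
Divide row 1 by 2; eliminate column x_1 from the other rows.
Row 3 update in column w3: 1/3 − 0·(-1/6) = 1/3.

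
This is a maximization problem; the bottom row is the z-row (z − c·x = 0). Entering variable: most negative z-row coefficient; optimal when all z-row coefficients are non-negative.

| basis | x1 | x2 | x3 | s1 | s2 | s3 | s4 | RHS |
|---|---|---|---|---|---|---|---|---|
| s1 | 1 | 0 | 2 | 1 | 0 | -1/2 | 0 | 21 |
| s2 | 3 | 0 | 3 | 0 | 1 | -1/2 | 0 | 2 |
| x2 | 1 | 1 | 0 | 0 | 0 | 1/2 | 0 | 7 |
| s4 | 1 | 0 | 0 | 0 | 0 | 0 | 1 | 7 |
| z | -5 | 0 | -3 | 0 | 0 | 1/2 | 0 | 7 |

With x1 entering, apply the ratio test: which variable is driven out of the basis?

s2

Column x1 entries and ratios — s1: 21/1 = 21; s2: 2/3 = 2/3; x2: 7/1 = 7; s4: 7/1 = 7.
Smallest ratio is 2/3 in the row of s2, so s2 leaves.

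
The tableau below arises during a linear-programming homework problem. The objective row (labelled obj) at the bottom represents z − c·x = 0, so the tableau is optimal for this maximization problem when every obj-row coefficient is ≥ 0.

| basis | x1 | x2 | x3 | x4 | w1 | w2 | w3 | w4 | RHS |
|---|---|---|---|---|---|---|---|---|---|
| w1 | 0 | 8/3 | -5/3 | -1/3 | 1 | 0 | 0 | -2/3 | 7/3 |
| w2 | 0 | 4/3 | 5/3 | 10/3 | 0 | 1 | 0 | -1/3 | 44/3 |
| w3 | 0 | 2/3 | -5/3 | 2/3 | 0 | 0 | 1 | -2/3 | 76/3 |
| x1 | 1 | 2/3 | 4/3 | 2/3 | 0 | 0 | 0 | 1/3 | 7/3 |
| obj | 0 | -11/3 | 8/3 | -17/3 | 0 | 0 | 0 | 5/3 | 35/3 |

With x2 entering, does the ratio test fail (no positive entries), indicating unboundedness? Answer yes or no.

no

Column x2 has positive entries in row(s) 1, 2, 3, 4, so the ratio test bounds it — not unbounded.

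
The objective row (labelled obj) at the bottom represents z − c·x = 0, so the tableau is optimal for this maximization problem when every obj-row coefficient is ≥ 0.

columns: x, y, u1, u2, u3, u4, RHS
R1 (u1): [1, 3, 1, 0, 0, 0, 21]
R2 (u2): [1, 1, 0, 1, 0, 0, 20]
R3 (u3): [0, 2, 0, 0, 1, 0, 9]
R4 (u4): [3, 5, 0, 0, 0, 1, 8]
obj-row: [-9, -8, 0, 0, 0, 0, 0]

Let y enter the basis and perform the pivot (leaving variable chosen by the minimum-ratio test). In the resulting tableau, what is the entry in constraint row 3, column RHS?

Ratio test on column y — row 1: 21/3 = 7; row 2: 20/1 = 20; row 3: 9/2 = 9/2; row 4: 8/5 = 8/5. Minimum is 8/5 at row 4 (u4 leaves); pivot element 5.
Divide row 4 by 5; eliminate column y from the other rows.
Row 3 update in column RHS: 9 − 2·(8/5) = 29/5.

29/5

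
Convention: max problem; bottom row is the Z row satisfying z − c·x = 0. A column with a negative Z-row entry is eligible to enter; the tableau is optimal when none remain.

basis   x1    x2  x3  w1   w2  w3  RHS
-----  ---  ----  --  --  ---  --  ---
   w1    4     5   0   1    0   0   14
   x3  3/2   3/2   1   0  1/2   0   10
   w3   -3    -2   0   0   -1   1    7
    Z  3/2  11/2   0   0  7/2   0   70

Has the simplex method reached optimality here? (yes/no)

yes

Every Z-row coefficient is ≥ 0, so the tableau is optimal.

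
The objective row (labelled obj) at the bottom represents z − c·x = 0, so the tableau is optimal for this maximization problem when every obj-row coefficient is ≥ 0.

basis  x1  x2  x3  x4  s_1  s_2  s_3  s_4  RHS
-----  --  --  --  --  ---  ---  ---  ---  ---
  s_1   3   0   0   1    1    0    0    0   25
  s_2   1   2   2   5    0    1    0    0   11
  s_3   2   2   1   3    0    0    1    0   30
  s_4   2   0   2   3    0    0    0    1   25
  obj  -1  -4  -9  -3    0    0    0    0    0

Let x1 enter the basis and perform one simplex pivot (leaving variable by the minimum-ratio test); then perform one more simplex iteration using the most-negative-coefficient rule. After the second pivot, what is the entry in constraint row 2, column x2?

Ratio test on column x1 — row 1: 25/3 = 25/3; row 2: 11/1 = 11; row 3: 30/2 = 15; row 4: 25/2 = 25/2. Minimum is 25/3 at row 1 (s_1 leaves); pivot element 3.
Divide row 1 by 3; eliminate column x1 from the other rows.
Second iteration: most negative obj-row entry is -9 in column x3, so x3 enters.
Ratio test on column x3 — row 1: entry 0 ≤ 0; row 2: (8/3)/2 = 4/3; row 3: (40/3)/1 = 40/3; row 4: (25/3)/2 = 25/6. Minimum is 4/3 at row 2 (s_2 leaves); pivot element 2.
Divide row 2 by 2; eliminate column x3 from the other rows.
After both pivots, the entry at constraint row 2, column x2 is 1.

1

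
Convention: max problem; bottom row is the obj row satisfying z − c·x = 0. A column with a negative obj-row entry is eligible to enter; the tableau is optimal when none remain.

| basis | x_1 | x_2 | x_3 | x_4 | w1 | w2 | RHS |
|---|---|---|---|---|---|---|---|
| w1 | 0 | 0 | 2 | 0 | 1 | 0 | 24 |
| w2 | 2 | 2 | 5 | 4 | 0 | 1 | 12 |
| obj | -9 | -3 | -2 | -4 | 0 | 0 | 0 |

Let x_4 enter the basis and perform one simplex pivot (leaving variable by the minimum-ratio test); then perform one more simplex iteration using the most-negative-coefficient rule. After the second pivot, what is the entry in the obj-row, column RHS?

Ratio test on column x_4 — row 1: entry 0 ≤ 0; row 2: 12/4 = 3. Minimum is 3 at row 2 (w2 leaves); pivot element 4.
Divide row 2 by 4; eliminate column x_4 from the other rows.
Second iteration: most negative obj-row entry is -7 in column x_1, so x_1 enters.
Ratio test on column x_1 — row 1: entry 0 ≤ 0; row 2: 3/(1/2) = 6. Minimum is 6 at row 2 (x_4 leaves); pivot element 1/2.
Divide row 2 by 1/2; eliminate column x_1 from the other rows.
After both pivots, the entry at the obj-row, column RHS is 54.

54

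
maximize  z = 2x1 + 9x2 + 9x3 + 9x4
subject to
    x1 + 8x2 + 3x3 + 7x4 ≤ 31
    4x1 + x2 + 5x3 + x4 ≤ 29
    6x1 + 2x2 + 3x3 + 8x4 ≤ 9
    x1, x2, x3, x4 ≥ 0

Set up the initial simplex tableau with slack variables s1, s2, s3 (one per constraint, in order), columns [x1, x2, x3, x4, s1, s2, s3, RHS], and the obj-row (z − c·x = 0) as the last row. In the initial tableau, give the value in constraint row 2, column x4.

1

Constraint 2 has coefficient 1 on x4.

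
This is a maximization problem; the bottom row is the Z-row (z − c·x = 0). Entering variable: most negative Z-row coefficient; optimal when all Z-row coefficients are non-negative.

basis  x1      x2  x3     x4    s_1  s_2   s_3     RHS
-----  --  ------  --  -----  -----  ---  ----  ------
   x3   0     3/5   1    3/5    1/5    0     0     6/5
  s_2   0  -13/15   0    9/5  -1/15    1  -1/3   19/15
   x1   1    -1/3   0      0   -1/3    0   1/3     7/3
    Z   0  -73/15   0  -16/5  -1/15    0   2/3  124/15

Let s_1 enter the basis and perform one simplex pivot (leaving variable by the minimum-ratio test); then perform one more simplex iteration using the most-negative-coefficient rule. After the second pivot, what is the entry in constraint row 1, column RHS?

Ratio test on column s_1 — row 1: (6/5)/(1/5) = 6; row 2: entry -1/15 ≤ 0; row 3: entry -1/3 ≤ 0. Minimum is 6 at row 1 (x3 leaves); pivot element 1/5.
Divide row 1 by 1/5; eliminate column s_1 from the other rows.
Second iteration: most negative Z-row entry is -14/3 in column x2, so x2 enters.
Ratio test on column x2 — row 1: 6/3 = 2; row 2: entry -2/3 ≤ 0; row 3: (13/3)/(2/3) = 13/2. Minimum is 2 at row 1 (s_1 leaves); pivot element 3.
Divide row 1 by 3; eliminate column x2 from the other rows.
After both pivots, the entry at constraint row 1, column RHS is 2.

2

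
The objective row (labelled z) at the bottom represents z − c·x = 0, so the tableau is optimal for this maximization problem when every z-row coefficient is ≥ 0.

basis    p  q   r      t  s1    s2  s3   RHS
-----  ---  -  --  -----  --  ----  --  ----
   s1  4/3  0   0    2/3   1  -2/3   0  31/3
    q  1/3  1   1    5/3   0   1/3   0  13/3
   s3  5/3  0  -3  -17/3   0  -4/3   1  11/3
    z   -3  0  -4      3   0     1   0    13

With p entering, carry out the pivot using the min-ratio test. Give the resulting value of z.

Ratio test on column p — row 1: (31/3)/(4/3) = 31/4; row 2: (13/3)/(1/3) = 13; row 3: (11/3)/(5/3) = 11/5. Minimum is 11/5 at row 3 (s3 leaves); pivot element 5/3.
Pivot on row 3; the z-row RHS becomes 13 − (-3)·(11/5) = 98/5.

98/5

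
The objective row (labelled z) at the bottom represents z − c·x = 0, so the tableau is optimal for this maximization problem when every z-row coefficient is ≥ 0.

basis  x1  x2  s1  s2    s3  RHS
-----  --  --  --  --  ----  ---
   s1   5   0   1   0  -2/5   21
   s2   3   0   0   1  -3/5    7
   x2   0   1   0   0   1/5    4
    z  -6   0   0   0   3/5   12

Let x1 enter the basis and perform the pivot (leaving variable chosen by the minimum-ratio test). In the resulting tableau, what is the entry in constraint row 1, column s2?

-5/3

Ratio test on column x1 — row 1: 21/5 = 21/5; row 2: 7/3 = 7/3; row 3: entry 0 ≤ 0. Minimum is 7/3 at row 2 (s2 leaves); pivot element 3.
Divide row 2 by 3; eliminate column x1 from the other rows.
Row 1 update in column s2: 0 − 5·(1/3) = -5/3.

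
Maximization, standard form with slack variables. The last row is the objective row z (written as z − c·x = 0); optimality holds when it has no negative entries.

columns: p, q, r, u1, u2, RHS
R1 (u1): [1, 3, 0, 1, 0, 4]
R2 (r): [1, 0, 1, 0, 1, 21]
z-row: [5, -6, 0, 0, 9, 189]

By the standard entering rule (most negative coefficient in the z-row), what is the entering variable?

q

Negative z-row entries: q: -6.
The most negative is -6 in column q, so q enters.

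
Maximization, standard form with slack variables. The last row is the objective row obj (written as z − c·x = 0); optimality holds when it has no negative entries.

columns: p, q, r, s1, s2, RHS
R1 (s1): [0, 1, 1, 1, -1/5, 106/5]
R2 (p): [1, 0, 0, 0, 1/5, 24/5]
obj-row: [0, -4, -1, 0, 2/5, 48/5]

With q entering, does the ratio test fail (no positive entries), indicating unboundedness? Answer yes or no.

Column q has positive entries in row(s) 1, so the ratio test bounds it — not unbounded.

no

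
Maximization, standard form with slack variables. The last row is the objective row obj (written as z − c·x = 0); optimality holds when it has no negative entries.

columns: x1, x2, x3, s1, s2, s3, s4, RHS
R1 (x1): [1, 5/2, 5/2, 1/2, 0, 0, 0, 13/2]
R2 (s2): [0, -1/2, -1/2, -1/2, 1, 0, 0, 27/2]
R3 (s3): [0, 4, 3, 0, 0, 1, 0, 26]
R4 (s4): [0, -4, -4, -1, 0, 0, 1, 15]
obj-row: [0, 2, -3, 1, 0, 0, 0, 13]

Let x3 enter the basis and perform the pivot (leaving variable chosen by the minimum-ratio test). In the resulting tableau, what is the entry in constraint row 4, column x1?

8/5

Ratio test on column x3 — row 1: (13/2)/(5/2) = 13/5; row 2: entry -1/2 ≤ 0; row 3: 26/3 = 26/3; row 4: entry -4 ≤ 0. Minimum is 13/5 at row 1 (x1 leaves); pivot element 5/2.
Divide row 1 by 5/2; eliminate column x3 from the other rows.
Row 4 update in column x1: 0 − (-4)·(2/5) = 8/5.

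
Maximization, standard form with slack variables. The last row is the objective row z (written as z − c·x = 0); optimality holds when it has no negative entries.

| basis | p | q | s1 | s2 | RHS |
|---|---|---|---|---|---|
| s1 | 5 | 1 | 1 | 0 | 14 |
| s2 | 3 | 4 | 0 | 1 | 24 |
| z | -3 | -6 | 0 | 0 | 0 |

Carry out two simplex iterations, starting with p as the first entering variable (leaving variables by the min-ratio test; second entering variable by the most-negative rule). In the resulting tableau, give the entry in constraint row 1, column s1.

4/17

Ratio test on column p — row 1: 14/5 = 14/5; row 2: 24/3 = 8. Minimum is 14/5 at row 1 (s1 leaves); pivot element 5.
Divide row 1 by 5; eliminate column p from the other rows.
Second iteration: most negative z-row entry is -27/5 in column q, so q enters.
Ratio test on column q — row 1: (14/5)/(1/5) = 14; row 2: (78/5)/(17/5) = 78/17. Minimum is 78/17 at row 2 (s2 leaves); pivot element 17/5.
Divide row 2 by 17/5; eliminate column q from the other rows.
After both pivots, the entry at constraint row 1, column s1 is 4/17.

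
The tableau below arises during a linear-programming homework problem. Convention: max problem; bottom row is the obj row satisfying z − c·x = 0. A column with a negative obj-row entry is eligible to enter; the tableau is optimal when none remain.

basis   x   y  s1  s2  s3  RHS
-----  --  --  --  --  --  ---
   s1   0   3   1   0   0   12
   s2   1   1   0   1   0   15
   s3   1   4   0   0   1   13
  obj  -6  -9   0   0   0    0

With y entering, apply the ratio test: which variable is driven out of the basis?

s3

Column y entries and ratios — s1: 12/3 = 4; s2: 15/1 = 15; s3: 13/4 = 13/4.
Smallest ratio is 13/4 in the row of s3, so s3 leaves.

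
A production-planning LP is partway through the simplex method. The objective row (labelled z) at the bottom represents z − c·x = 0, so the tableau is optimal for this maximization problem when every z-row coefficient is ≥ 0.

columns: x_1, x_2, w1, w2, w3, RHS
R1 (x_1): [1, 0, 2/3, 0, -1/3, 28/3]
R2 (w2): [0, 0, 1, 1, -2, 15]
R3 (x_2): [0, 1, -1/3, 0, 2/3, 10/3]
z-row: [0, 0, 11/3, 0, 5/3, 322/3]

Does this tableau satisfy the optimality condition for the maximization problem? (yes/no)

Every z-row coefficient is ≥ 0, so the tableau is optimal.

yes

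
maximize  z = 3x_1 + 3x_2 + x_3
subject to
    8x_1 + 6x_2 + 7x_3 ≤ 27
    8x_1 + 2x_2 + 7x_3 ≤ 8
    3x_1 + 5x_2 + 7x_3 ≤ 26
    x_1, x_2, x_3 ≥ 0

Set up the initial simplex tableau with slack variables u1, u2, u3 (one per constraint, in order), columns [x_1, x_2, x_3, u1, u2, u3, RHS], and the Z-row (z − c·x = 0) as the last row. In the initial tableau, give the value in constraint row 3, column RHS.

The RHS of constraint 3 is b_3 = 26.

26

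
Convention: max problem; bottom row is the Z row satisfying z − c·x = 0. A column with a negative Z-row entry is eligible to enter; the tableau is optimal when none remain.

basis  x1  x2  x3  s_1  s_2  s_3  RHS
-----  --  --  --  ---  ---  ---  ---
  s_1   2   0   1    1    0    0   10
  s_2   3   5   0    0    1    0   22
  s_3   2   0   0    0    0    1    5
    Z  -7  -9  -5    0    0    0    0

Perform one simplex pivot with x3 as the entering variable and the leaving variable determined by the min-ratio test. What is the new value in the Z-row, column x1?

3

Ratio test on column x3 — row 1: 10/1 = 10; row 2: entry 0 ≤ 0; row 3: entry 0 ≤ 0. Minimum is 10 at row 1 (s_1 leaves); pivot element 1.
Divide row 1 by 1; eliminate column x3 from the other rows.
Z-row update in column x1: -7 − (-5)·2 = 3.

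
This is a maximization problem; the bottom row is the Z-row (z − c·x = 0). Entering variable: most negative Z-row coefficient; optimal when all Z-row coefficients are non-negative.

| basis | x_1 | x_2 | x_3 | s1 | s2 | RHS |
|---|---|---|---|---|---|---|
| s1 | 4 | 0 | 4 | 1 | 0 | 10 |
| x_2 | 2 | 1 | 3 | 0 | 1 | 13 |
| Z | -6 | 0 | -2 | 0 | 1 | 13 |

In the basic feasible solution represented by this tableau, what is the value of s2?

0

s2 is not in the basis, so in the current basic feasible solution s2 = 0.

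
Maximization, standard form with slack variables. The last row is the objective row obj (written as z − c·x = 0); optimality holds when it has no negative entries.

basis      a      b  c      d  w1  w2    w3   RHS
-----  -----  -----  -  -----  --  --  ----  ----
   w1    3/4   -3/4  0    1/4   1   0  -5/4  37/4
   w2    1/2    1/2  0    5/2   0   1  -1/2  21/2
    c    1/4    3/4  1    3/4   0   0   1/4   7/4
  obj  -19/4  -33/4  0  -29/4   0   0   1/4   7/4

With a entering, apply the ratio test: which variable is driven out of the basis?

c

Column a entries and ratios — w1: (37/4)/(3/4) = 37/3; w2: (21/2)/(1/2) = 21; c: (7/4)/(1/4) = 7.
Smallest ratio is 7 in the row of c, so c leaves.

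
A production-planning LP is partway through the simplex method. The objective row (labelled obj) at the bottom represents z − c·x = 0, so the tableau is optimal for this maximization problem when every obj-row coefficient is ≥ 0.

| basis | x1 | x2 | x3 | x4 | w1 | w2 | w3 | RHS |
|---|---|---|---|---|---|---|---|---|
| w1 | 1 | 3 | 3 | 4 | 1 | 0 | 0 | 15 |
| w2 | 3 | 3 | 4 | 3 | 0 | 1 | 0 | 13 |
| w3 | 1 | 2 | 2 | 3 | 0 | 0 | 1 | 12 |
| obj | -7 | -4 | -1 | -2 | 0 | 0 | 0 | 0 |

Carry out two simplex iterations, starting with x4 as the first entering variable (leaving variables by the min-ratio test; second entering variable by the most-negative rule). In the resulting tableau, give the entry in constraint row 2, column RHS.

Ratio test on column x4 — row 1: 15/4 = 15/4; row 2: 13/3 = 13/3; row 3: 12/3 = 4. Minimum is 15/4 at row 1 (w1 leaves); pivot element 4.
Divide row 1 by 4; eliminate column x4 from the other rows.
Second iteration: most negative obj-row entry is -13/2 in column x1, so x1 enters.
Ratio test on column x1 — row 1: (15/4)/(1/4) = 15; row 2: (7/4)/(9/4) = 7/9; row 3: (3/4)/(1/4) = 3. Minimum is 7/9 at row 2 (w2 leaves); pivot element 9/4.
Divide row 2 by 9/4; eliminate column x1 from the other rows.
After both pivots, the entry at constraint row 2, column RHS is 7/9.

7/9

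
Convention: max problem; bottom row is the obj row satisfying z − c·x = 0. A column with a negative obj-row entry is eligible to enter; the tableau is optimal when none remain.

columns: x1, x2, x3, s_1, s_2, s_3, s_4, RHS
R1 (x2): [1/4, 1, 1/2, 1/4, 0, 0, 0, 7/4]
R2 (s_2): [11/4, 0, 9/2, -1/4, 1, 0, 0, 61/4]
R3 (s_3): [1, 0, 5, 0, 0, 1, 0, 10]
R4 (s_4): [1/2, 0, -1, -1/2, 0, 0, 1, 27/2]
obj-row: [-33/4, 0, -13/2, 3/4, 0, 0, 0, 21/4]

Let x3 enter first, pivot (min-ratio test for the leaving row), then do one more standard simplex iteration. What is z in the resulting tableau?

Ratio test on column x3 — row 1: (7/4)/(1/2) = 7/2; row 2: (61/4)/(9/2) = 61/18; row 3: 10/5 = 2; row 4: entry -1 ≤ 0. Minimum is 2 at row 3 (s_3 leaves); pivot element 5.
Pivot on row 3; the obj-row RHS becomes 21/4 − (-13/2)·2 = 73/4.
Next entering variable (most negative obj-row entry -139/20): x1.
Ratio test on column x1 — row 1: (3/4)/(3/20) = 5; row 2: (25/4)/(37/20) = 125/37; row 3: 2/(1/5) = 10; row 4: (31/2)/(7/10) = 155/7. Minimum is 125/37 at row 2 (s_2 leaves); pivot element 37/20.
After the second pivot the obj-row RHS is 73/4 − (-139/20)·(125/37) = 1544/37.

1544/37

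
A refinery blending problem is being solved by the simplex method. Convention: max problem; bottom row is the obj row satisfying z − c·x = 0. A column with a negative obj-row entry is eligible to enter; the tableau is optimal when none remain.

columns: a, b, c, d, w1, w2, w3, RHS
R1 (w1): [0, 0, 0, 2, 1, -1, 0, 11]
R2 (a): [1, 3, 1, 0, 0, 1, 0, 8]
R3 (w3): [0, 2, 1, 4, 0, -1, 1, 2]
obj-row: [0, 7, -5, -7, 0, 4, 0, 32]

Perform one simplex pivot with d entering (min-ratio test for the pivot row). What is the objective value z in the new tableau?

Ratio test on column d — row 1: 11/2 = 11/2; row 2: entry 0 ≤ 0; row 3: 2/4 = 1/2. Minimum is 1/2 at row 3 (w3 leaves); pivot element 4.
Pivot on row 3; the obj-row RHS becomes 32 − (-7)·(1/2) = 71/2.

71/2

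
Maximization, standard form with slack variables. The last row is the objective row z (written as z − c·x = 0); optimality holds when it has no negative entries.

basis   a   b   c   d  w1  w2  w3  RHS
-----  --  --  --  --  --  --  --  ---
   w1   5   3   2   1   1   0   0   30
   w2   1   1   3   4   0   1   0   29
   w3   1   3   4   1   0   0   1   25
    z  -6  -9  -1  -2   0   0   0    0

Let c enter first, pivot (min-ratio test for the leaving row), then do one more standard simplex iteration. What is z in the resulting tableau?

Ratio test on column c — row 1: 30/2 = 15; row 2: 29/3 = 29/3; row 3: 25/4 = 25/4. Minimum is 25/4 at row 3 (w3 leaves); pivot element 4.
Pivot on row 3; the z-row RHS becomes 0 − (-1)·(25/4) = 25/4.
Next entering variable (most negative z-row entry -33/4): b.
Ratio test on column b — row 1: (35/2)/(3/2) = 35/3; row 2: entry -5/4 ≤ 0; row 3: (25/4)/(3/4) = 25/3. Minimum is 25/3 at row 3 (c leaves); pivot element 3/4.
After the second pivot the z-row RHS is 25/4 − (-33/4)·(25/3) = 75.

75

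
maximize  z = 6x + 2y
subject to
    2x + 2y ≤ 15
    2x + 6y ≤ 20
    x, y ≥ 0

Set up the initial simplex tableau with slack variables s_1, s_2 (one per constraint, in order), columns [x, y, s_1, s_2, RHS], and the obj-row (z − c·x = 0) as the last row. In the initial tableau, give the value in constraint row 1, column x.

2

Constraint 1 has coefficient 2 on x.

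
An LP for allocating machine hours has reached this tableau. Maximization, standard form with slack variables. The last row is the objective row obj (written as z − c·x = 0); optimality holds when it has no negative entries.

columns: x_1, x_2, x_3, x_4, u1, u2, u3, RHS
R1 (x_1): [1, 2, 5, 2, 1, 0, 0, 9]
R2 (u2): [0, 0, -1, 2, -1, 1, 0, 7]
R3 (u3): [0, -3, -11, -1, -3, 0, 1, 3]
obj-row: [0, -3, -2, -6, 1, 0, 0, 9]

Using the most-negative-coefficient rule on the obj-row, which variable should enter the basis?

Negative obj-row entries: x_2: -3, x_3: -2, x_4: -6.
The most negative is -6 in column x_4, so x_4 enters.

x_4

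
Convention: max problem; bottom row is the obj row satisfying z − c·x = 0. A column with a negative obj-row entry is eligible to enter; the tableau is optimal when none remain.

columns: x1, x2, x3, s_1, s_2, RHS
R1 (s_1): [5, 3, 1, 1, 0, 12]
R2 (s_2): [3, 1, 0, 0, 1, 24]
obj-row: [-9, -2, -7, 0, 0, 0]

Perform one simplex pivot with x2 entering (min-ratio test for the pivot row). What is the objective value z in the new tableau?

8

Ratio test on column x2 — row 1: 12/3 = 4; row 2: 24/1 = 24. Minimum is 4 at row 1 (s_1 leaves); pivot element 3.
Pivot on row 1; the obj-row RHS becomes 0 − (-2)·4 = 8.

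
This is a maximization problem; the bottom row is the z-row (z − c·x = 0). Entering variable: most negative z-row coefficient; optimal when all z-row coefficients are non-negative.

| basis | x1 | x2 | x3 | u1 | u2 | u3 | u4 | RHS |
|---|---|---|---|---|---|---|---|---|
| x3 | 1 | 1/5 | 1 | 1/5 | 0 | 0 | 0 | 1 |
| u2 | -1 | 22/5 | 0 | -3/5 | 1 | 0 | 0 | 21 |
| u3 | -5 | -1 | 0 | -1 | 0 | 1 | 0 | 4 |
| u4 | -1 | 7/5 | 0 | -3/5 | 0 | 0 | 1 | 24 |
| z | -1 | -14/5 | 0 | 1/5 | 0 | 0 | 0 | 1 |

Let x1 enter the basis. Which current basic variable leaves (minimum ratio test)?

Column x1 entries and ratios — x3: 1/1 = 1; u2: -1 ≤ 0, skip; u3: -5 ≤ 0, skip; u4: -1 ≤ 0, skip.
Smallest ratio is 1 in the row of x3, so x3 leaves.

x3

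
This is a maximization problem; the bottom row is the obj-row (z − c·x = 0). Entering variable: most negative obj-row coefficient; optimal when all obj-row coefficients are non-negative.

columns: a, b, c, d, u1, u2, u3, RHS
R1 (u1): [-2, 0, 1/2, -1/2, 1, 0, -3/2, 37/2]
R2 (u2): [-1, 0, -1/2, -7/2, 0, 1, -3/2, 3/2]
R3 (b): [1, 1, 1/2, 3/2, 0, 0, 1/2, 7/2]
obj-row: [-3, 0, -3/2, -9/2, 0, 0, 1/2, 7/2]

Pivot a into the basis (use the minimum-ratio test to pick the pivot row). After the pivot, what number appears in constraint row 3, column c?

Ratio test on column a — row 1: entry -2 ≤ 0; row 2: entry -1 ≤ 0; row 3: (7/2)/1 = 7/2. Minimum is 7/2 at row 3 (b leaves); pivot element 1.
Divide row 3 by 1; eliminate column a from the other rows.
In the new row 3, the c entry is the old entry divided by the pivot: (1/2)/1 = 1/2.

1/2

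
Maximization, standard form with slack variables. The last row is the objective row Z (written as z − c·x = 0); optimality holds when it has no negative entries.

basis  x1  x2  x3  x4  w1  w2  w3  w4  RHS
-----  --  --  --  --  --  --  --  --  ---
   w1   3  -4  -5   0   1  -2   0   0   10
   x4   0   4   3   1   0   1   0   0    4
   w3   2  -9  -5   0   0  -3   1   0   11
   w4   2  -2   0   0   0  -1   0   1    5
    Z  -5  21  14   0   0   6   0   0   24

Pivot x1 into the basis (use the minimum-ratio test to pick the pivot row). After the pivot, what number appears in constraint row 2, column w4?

0

Ratio test on column x1 — row 1: 10/3 = 10/3; row 2: entry 0 ≤ 0; row 3: 11/2 = 11/2; row 4: 5/2 = 5/2. Minimum is 5/2 at row 4 (w4 leaves); pivot element 2.
Divide row 4 by 2; eliminate column x1 from the other rows.
Row 2 update in column w4: 0 − 0·(1/2) = 0.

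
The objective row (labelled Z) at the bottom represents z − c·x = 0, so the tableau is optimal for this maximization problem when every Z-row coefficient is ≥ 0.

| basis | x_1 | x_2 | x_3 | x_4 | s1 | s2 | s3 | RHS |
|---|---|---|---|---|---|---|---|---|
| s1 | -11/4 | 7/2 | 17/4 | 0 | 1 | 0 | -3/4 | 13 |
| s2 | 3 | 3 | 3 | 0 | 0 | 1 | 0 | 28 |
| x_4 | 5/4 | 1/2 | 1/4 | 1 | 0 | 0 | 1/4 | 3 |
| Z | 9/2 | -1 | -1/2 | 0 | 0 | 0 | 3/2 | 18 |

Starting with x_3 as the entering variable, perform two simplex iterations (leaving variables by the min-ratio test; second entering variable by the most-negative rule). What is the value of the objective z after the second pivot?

152/7

Ratio test on column x_3 — row 1: 13/(17/4) = 52/17; row 2: 28/3 = 28/3; row 3: 3/(1/4) = 12. Minimum is 52/17 at row 1 (s1 leaves); pivot element 17/4.
Pivot on row 1; the Z-row RHS becomes 18 − (-1/2)·(52/17) = 332/17.
Next entering variable (most negative Z-row entry -10/17): x_2.
Ratio test on column x_2 — row 1: (52/17)/(14/17) = 26/7; row 2: (320/17)/(9/17) = 320/9; row 3: (38/17)/(5/17) = 38/5. Minimum is 26/7 at row 1 (x_3 leaves); pivot element 14/17.
After the second pivot the Z-row RHS is 332/17 − (-10/17)·(26/7) = 152/7.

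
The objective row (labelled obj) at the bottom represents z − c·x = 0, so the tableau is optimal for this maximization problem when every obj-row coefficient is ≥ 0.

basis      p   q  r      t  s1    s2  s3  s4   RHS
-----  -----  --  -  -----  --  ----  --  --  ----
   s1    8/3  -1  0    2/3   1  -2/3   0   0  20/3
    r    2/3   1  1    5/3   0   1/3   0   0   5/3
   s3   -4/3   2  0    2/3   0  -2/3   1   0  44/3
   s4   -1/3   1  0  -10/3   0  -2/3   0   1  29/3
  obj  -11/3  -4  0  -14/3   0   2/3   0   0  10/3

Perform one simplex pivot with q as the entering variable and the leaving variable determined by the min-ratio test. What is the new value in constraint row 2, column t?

Ratio test on column q — row 1: entry -1 ≤ 0; row 2: (5/3)/1 = 5/3; row 3: (44/3)/2 = 22/3; row 4: (29/3)/1 = 29/3. Minimum is 5/3 at row 2 (r leaves); pivot element 1.
Divide row 2 by 1; eliminate column q from the other rows.
In the new row 2, the t entry is the old entry divided by the pivot: (5/3)/1 = 5/3.

5/3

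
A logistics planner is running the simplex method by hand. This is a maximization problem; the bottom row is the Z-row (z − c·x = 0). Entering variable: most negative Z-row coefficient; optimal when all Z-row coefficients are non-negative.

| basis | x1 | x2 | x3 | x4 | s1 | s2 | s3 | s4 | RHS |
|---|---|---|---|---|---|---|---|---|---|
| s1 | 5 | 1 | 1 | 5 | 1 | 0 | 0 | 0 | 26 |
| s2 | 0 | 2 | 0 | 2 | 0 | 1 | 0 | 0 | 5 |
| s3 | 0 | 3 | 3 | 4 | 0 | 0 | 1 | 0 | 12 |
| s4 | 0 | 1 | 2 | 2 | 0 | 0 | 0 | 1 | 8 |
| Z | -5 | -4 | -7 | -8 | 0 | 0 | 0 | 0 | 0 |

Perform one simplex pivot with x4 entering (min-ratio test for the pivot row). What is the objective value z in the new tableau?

Ratio test on column x4 — row 1: 26/5 = 26/5; row 2: 5/2 = 5/2; row 3: 12/4 = 3; row 4: 8/2 = 4. Minimum is 5/2 at row 2 (s2 leaves); pivot element 2.
Pivot on row 2; the Z-row RHS becomes 0 − (-8)·(5/2) = 20.

20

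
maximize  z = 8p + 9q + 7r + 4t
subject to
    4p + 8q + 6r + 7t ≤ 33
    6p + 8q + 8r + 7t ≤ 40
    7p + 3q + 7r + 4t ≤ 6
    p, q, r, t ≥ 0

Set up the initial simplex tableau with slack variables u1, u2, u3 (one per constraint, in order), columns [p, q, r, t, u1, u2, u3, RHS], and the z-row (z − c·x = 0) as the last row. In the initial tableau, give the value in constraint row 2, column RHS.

The RHS of constraint 2 is b_2 = 40.

40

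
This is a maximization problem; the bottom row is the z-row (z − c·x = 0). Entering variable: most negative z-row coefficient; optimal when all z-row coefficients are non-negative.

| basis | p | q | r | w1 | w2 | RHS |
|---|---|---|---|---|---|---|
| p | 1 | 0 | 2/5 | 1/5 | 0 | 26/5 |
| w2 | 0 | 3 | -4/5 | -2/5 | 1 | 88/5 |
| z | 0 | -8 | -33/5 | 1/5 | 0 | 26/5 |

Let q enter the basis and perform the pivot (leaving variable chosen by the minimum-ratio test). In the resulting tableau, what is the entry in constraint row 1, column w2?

Ratio test on column q — row 1: entry 0 ≤ 0; row 2: (88/5)/3 = 88/15. Minimum is 88/15 at row 2 (w2 leaves); pivot element 3.
Divide row 2 by 3; eliminate column q from the other rows.
Row 1 update in column w2: 0 − 0·(1/3) = 0.

0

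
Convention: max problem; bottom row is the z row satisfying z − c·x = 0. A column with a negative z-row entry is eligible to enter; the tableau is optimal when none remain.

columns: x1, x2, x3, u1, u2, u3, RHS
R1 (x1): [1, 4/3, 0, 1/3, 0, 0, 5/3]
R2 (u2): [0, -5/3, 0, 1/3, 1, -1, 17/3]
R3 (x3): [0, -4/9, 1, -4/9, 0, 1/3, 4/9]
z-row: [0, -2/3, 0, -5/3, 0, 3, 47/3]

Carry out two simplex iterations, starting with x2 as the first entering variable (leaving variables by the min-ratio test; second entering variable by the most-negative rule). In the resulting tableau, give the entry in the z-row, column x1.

Ratio test on column x2 — row 1: (5/3)/(4/3) = 5/4; row 2: entry -5/3 ≤ 0; row 3: entry -4/9 ≤ 0. Minimum is 5/4 at row 1 (x1 leaves); pivot element 4/3.
Divide row 1 by 4/3; eliminate column x2 from the other rows.
Second iteration: most negative z-row entry is -3/2 in column u1, so u1 enters.
Ratio test on column u1 — row 1: (5/4)/(1/4) = 5; row 2: (31/4)/(3/4) = 31/3; row 3: entry -1/3 ≤ 0. Minimum is 5 at row 1 (x2 leaves); pivot element 1/4.
Divide row 1 by 1/4; eliminate column u1 from the other rows.
After both pivots, the entry at the z-row, column x1 is 5.

5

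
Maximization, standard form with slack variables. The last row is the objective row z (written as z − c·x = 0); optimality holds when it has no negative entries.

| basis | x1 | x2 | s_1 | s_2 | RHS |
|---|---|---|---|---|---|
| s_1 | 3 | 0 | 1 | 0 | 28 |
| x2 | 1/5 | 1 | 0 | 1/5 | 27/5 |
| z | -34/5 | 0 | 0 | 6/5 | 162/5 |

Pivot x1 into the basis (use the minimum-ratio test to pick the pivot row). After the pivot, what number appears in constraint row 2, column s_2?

Ratio test on column x1 — row 1: 28/3 = 28/3; row 2: (27/5)/(1/5) = 27. Minimum is 28/3 at row 1 (s_1 leaves); pivot element 3.
Divide row 1 by 3; eliminate column x1 from the other rows.
Row 2 update in column s_2: 1/5 − (1/5)·0 = 1/5.

1/5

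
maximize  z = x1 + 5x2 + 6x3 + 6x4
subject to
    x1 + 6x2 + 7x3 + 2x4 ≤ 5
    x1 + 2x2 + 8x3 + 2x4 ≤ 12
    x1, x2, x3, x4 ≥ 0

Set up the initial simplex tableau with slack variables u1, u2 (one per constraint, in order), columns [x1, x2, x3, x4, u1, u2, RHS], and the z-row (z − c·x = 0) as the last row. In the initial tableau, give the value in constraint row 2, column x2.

2

Constraint 2 has coefficient 2 on x2.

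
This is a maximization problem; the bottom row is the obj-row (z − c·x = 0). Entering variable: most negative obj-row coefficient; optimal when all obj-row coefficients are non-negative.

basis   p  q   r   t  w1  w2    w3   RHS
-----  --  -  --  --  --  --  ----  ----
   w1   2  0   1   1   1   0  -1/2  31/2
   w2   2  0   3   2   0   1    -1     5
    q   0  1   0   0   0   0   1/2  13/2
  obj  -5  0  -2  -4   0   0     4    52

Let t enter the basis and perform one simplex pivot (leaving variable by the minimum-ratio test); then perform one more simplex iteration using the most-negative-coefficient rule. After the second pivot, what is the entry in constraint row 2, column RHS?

Ratio test on column t — row 1: (31/2)/1 = 31/2; row 2: 5/2 = 5/2; row 3: entry 0 ≤ 0. Minimum is 5/2 at row 2 (w2 leaves); pivot element 2.
Divide row 2 by 2; eliminate column t from the other rows.
Second iteration: most negative obj-row entry is -1 in column p, so p enters.
Ratio test on column p — row 1: 13/1 = 13; row 2: (5/2)/1 = 5/2; row 3: entry 0 ≤ 0. Minimum is 5/2 at row 2 (t leaves); pivot element 1.
Divide row 2 by 1; eliminate column p from the other rows.
After both pivots, the entry at constraint row 2, column RHS is 5/2.

5/2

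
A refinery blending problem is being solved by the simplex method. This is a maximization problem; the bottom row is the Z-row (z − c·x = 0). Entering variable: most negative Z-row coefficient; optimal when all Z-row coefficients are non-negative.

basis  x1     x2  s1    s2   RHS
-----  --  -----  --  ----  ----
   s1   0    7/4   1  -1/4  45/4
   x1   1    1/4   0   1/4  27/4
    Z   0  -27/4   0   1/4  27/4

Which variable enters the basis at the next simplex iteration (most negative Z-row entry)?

Negative Z-row entries: x2: -27/4.
The most negative is -27/4 in column x2, so x2 enters.

x2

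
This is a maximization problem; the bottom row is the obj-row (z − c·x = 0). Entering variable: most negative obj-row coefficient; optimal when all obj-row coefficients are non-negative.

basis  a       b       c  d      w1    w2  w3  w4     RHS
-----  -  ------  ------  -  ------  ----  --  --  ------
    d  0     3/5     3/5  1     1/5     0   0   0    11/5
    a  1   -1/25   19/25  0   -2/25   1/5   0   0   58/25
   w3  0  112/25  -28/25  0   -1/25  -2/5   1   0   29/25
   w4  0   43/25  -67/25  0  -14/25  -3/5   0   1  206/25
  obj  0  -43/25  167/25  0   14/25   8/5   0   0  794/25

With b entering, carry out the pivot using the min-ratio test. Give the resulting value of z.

3607/112

Ratio test on column b — row 1: (11/5)/(3/5) = 11/3; row 2: entry -1/25 ≤ 0; row 3: (29/25)/(112/25) = 29/112; row 4: (206/25)/(43/25) = 206/43. Minimum is 29/112 at row 3 (w3 leaves); pivot element 112/25.
Pivot on row 3; the obj-row RHS becomes 794/25 − (-43/25)·(29/112) = 3607/112.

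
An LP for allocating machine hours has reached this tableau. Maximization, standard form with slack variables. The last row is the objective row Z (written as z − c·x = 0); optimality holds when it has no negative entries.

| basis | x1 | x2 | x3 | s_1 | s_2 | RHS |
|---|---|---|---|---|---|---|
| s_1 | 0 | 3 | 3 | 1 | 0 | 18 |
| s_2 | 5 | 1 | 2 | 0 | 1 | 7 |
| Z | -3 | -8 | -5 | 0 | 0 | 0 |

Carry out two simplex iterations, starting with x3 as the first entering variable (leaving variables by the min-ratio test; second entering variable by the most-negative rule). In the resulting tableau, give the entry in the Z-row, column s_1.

11/3

Ratio test on column x3 — row 1: 18/3 = 6; row 2: 7/2 = 7/2. Minimum is 7/2 at row 2 (s_2 leaves); pivot element 2.
Divide row 2 by 2; eliminate column x3 from the other rows.
Second iteration: most negative Z-row entry is -11/2 in column x2, so x2 enters.
Ratio test on column x2 — row 1: (15/2)/(3/2) = 5; row 2: (7/2)/(1/2) = 7. Minimum is 5 at row 1 (s_1 leaves); pivot element 3/2.
Divide row 1 by 3/2; eliminate column x2 from the other rows.
After both pivots, the entry at the Z-row, column s_1 is 11/3.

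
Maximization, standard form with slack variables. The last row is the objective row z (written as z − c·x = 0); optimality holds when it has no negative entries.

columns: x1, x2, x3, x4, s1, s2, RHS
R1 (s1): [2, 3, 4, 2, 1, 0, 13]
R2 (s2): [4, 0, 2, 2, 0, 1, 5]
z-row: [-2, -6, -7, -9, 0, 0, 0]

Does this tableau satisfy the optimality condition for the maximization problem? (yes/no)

The z-row has a negative entry -9 in column x4, so it is not optimal.

no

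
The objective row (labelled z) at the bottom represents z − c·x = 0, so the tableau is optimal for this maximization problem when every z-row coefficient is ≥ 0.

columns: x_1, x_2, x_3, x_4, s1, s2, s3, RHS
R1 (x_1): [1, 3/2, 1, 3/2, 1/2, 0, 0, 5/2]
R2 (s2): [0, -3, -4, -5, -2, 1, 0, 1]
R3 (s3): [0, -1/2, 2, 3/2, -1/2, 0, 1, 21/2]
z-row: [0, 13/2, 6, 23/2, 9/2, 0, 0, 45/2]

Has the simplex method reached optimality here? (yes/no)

Every z-row coefficient is ≥ 0, so the tableau is optimal.

yes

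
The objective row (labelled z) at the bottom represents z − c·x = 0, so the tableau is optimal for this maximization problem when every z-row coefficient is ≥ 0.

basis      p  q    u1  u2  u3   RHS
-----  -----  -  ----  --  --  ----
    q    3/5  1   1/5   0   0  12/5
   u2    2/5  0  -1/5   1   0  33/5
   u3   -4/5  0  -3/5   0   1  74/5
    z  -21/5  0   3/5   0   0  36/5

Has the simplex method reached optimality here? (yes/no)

no

The z-row has a negative entry -21/5 in column p, so it is not optimal.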